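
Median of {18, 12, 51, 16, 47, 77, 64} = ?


Sorted: 12, 16, 18, 47, 51, 64, 77
n = 7 (odd)
Middle value = 47

Median = 47


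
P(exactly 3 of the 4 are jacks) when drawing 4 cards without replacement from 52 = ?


Hypergeometric: P(X=3) = C(4,3)·C(48,1) / C(52,4)
= 4 × 48 / 270725
= 192/270725 = 0.0007

P = 0.0007


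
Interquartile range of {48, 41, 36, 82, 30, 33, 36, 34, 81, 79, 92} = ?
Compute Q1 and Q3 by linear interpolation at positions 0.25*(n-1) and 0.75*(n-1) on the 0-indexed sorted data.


Sorted: 30, 33, 34, 36, 36, 41, 48, 79, 81, 82, 92
Q1 (25th %ile) = 35.0000
Q3 (75th %ile) = 80.0000
IQR = 80.0000 - 35.0000 = 45.0000

IQR = 45.0000


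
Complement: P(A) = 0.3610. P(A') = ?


P(not A) = 1 - 0.3610 = 0.6390

P(not A) = 0.6390


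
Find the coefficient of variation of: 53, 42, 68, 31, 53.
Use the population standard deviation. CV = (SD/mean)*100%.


Mean = 49.4000
SD = 12.3709
CV = (12.3709/49.4000)*100 = 25.0424%

CV = 25.0424%


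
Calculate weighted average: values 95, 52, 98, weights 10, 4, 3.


Numerator = 95*10 + 52*4 + 98*3 = 1452
Denominator = 10 + 4 + 3 = 17
WM = 1452/17 = 85.4118

WM = 85.4118


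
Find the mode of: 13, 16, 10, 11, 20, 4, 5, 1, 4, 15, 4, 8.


Frequencies: 1:1, 4:3, 5:1, 8:1, 10:1, 11:1, 13:1, 15:1, 16:1, 20:1
Max frequency = 3
Mode = 4

Mode = 4


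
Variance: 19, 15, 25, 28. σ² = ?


Mean = 21.7500
Squared deviations: 7.5625, 45.5625, 10.5625, 39.0625
Sum = 102.7500
Variance = 102.7500/4 = 25.6875

Variance = 25.6875


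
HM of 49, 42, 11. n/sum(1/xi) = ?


Sum of reciprocals = 1/49 + 1/42 + 1/11 = 0.135127
HM = 3/0.135127 = 22.2014

HM = 22.2014


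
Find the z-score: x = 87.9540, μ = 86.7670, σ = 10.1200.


z = (87.9540 - 86.7670)/10.1200
= 1.1870/10.1200
= 0.1173

z = 0.1173


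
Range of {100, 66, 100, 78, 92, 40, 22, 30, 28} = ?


Max = 100, Min = 22
Range = 100 - 22 = 78

Range = 78


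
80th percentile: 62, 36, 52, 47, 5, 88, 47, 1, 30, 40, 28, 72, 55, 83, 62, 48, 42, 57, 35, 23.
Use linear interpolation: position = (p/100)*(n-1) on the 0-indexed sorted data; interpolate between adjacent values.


Sorted: 1, 5, 23, 28, 30, 35, 36, 40, 42, 47, 47, 48, 52, 55, 57, 62, 62, 72, 83, 88
n = 20
Index = 80/100 * 19 = 15.2000
Lower = data[15] = 62, Upper = data[16] = 62
P80 = 62 + 0.2000*(0) = 62.0000

P80 = 62.0000


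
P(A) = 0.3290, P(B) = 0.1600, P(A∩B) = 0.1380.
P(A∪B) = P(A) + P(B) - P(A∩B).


P(A∪B) = 0.3290 + 0.1600 - 0.1380
= 0.4890 - 0.1380
= 0.3510

P(A∪B) = 0.3510


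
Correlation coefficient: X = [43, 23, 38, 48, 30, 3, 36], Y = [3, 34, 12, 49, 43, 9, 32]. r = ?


Mean X = 31.5714, Mean Y = 26.0000
SD X = 13.906393, SD Y = 16.613248
Cov = 63.142857
r = 63.142857/(13.906393*16.613248) = 0.2733

r = 0.2733


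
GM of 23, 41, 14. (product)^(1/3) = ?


Product = 23 × 41 × 14 = 13202
GM = 13202^(1/3) = 23.6345

GM = 23.6345


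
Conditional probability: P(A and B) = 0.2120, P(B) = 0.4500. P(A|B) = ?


P(A|B) = 0.2120/0.4500 = 0.4711

P(A|B) = 0.4711


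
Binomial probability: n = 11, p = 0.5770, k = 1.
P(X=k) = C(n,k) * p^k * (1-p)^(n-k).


C(11,1) = 11
p^1 = 0.577000
(1-p)^10 = 0.000183
P = 11 * 0.577000 * 0.000183 = 0.0012

P(X=1) = 0.0012


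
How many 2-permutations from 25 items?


P(25,2) = 25!/23!
= 15511210043330985984000000/25852016738884976640000
= 600

P(25,2) = 600


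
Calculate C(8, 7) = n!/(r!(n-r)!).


C(8,7) = 8!/(7! × 1!)
= 40320/(5040 × 1)
= 8

C(8,7) = 8


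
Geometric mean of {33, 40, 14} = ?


Product = 33 × 40 × 14 = 18480
GM = 18480^(1/3) = 26.4383

GM = 26.4383


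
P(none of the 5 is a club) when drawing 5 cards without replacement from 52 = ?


P(no clubs) = (39/52) × (38/51) × (37/50) × (36/49) × (35/48)
= 0.2215

P = 0.2215


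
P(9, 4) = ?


P(9,4) = 9!/5!
= 362880/120
= 3024

P(9,4) = 3024


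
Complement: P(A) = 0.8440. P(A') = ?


P(not A) = 1 - 0.8440 = 0.1560

P(not A) = 0.1560


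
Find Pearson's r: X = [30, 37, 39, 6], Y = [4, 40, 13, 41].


Mean X = 28.0000, Mean Y = 24.5000
SD X = 13.133926, SD Y = 16.317169
Cov = -97.750000
r = -97.750000/(13.133926*16.317169) = -0.4561

r = -0.4561


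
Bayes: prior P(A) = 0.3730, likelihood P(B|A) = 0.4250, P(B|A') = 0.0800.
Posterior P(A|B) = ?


P(B) = P(B|A)*P(A) + P(B|A')*P(A')
= 0.4250*0.3730 + 0.0800*0.6270
= 0.158525 + 0.050160 = 0.208685
P(A|B) = 0.158525/0.208685 = 0.7596

P(A|B) = 0.7596


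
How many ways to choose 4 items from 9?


C(9,4) = 9!/(4! × 5!)
= 362880/(24 × 120)
= 126

C(9,4) = 126


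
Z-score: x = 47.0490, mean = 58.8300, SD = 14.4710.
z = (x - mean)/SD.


z = (47.0490 - 58.8300)/14.4710
= -11.7810/14.4710
= -0.8141

z = -0.8141


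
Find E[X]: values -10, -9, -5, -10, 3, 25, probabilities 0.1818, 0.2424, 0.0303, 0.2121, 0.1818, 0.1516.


E[X] = -10*0.1818 - 9*0.2424 - 5*0.0303 - 10*0.2121 + 3*0.1818 + 25*0.1516
= -1.8180 - 2.1816 - 0.1515 - 2.1210 + 0.5454 + 3.7900
= -1.9367

E[X] = -1.9367


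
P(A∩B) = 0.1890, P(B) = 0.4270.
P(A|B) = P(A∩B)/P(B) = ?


P(A|B) = 0.1890/0.4270 = 0.4426

P(A|B) = 0.4426


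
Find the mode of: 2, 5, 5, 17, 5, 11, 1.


Frequencies: 1:1, 2:1, 5:3, 11:1, 17:1
Max frequency = 3
Mode = 5

Mode = 5


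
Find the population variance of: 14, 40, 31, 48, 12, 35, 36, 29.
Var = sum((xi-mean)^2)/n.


Mean = 30.6250
Squared deviations: 276.3906, 87.8906, 0.1406, 301.8906, 346.8906, 19.1406, 28.8906, 2.6406
Sum = 1063.8750
Variance = 1063.8750/8 = 132.9844

Variance = 132.9844


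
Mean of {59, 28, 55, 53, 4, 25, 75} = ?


Sum = 59 + 28 + 55 + 53 + 4 + 25 + 75 = 299
n = 7
Mean = 299/7 = 42.7143

Mean = 42.7143


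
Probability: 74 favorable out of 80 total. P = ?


P = 74/80 = 0.9250

P = 0.9250


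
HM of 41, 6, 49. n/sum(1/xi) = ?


Sum of reciprocals = 1/41 + 1/6 + 1/49 = 0.211465
HM = 3/0.211465 = 14.1867

HM = 14.1867


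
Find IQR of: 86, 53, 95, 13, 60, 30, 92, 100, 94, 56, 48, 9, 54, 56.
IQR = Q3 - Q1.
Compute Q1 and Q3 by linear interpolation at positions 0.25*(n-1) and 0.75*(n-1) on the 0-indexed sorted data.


Sorted: 9, 13, 30, 48, 53, 54, 56, 56, 60, 86, 92, 94, 95, 100
Q1 (25th %ile) = 49.2500
Q3 (75th %ile) = 90.5000
IQR = 90.5000 - 49.2500 = 41.2500

IQR = 41.2500


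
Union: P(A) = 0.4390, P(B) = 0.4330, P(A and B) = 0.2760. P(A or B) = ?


P(A∪B) = 0.4390 + 0.4330 - 0.2760
= 0.8720 - 0.2760
= 0.5960

P(A∪B) = 0.5960


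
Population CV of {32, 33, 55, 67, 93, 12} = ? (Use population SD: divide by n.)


Mean = 48.6667
SD = 26.4869
CV = (26.4869/48.6667)*100 = 54.4251%

CV = 54.4251%


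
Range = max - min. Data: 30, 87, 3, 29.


Max = 87, Min = 3
Range = 87 - 3 = 84

Range = 84


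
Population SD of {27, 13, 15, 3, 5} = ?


Mean = 12.6000
Variance = 72.6400
SD = sqrt(72.6400) = 8.5229

SD = 8.5229


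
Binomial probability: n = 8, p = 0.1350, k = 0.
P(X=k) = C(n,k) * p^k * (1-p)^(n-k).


C(8,0) = 1
p^0 = 1.000000
(1-p)^8 = 0.313422
P = 1 * 1.000000 * 0.313422 = 0.3134

P(X=0) = 0.3134


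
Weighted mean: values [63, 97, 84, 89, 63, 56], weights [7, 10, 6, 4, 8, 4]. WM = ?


Numerator = 63*7 + 97*10 + 84*6 + 89*4 + 63*8 + 56*4 = 2999
Denominator = 7 + 10 + 6 + 4 + 8 + 4 = 39
WM = 2999/39 = 76.8974

WM = 76.8974


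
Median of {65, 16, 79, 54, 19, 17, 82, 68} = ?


Sorted: 16, 17, 19, 54, 65, 68, 79, 82
n = 8 (even)
Middle values: 54 and 65
Median = (54+65)/2 = 59.5000

Median = 59.5000


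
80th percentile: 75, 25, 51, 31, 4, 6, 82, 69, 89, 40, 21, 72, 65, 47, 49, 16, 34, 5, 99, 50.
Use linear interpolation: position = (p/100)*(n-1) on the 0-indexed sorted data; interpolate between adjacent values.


Sorted: 4, 5, 6, 16, 21, 25, 31, 34, 40, 47, 49, 50, 51, 65, 69, 72, 75, 82, 89, 99
n = 20
Index = 80/100 * 19 = 15.2000
Lower = data[15] = 72, Upper = data[16] = 75
P80 = 72 + 0.2000*(3) = 72.6000

P80 = 72.6000


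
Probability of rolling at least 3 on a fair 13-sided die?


Favorable outcomes (roll ≥ 3): 11
Total outcomes = 13
P = 11/13 = 0.8462

P = 0.8462


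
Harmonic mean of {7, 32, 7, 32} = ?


Sum of reciprocals = 1/7 + 1/32 + 1/7 + 1/32 = 0.348214
HM = 4/0.348214 = 11.4872

HM = 11.4872


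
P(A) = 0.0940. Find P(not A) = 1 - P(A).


P(not A) = 1 - 0.0940 = 0.9060

P(not A) = 0.9060


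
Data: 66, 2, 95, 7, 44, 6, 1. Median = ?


Sorted: 1, 2, 6, 7, 44, 66, 95
n = 7 (odd)
Middle value = 7

Median = 7


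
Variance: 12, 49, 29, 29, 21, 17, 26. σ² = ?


Mean = 26.1429
Squared deviations: 200.0204, 522.4490, 8.1633, 8.1633, 26.4490, 83.5918, 0.0204
Sum = 848.8571
Variance = 848.8571/7 = 121.2653

Variance = 121.2653


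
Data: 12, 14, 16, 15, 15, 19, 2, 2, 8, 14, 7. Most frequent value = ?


Frequencies: 2:2, 7:1, 8:1, 12:1, 14:2, 15:2, 16:1, 19:1
Max frequency = 2
Mode = 2, 14, 15

Mode = 2, 14, 15


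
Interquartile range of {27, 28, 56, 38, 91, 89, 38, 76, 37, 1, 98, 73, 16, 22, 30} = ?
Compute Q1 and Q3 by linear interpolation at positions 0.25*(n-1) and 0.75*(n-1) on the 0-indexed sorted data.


Sorted: 1, 16, 22, 27, 28, 30, 37, 38, 38, 56, 73, 76, 89, 91, 98
Q1 (25th %ile) = 27.5000
Q3 (75th %ile) = 74.5000
IQR = 74.5000 - 27.5000 = 47.0000

IQR = 47.0000


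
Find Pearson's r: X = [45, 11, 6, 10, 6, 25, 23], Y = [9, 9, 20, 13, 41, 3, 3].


Mean X = 18.0000, Mean Y = 14.0000
SD X = 13.114877, SD Y = 12.294017
Cov = -88.571429
r = -88.571429/(13.114877*12.294017) = -0.5493

r = -0.5493


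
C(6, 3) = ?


C(6,3) = 6!/(3! × 3!)
= 720/(6 × 6)
= 20

C(6,3) = 20


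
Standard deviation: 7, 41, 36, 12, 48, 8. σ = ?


Mean = 25.3333
Variance = 281.2222
SD = sqrt(281.2222) = 16.7697

SD = 16.7697


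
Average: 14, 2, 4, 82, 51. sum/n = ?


Sum = 14 + 2 + 4 + 82 + 51 = 153
n = 5
Mean = 153/5 = 30.6000

Mean = 30.6000


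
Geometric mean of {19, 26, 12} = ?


Product = 19 × 26 × 12 = 5928
GM = 5928^(1/3) = 18.0982

GM = 18.0982


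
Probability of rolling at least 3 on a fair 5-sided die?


Favorable outcomes (roll ≥ 3): 3
Total outcomes = 5
P = 3/5 = 0.6000

P = 0.6000


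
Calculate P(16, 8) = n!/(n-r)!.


P(16,8) = 16!/8!
= 20922789888000/40320
= 518918400

P(16,8) = 518918400


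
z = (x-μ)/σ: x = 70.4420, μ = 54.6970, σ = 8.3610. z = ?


z = (70.4420 - 54.6970)/8.3610
= 15.7450/8.3610
= 1.8831

z = 1.8831


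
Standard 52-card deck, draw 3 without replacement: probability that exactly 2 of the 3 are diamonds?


Hypergeometric: P(X=2) = C(13,2)·C(39,1) / C(52,3)
= 78 × 39 / 22100
= 3042/22100 = 0.1376

P = 0.1376


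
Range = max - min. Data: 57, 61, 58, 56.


Max = 61, Min = 56
Range = 61 - 56 = 5

Range = 5


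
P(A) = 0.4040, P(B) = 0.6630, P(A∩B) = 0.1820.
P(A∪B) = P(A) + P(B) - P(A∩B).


P(A∪B) = 0.4040 + 0.6630 - 0.1820
= 1.0670 - 0.1820
= 0.8850

P(A∪B) = 0.8850


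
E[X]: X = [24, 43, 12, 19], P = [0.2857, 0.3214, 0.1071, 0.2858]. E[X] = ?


E[X] = 24*0.2857 + 43*0.3214 + 12*0.1071 + 19*0.2858
= 6.8568 + 13.8202 + 1.2852 + 5.4302
= 27.3924

E[X] = 27.3924


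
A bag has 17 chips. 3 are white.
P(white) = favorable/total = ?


P = 3/17 = 0.1765

P = 0.1765


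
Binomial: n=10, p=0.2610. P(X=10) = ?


C(10,10) = 1
p^10 = 1.466915e-06
(1-p)^0 = 1.000000
P = 1 * 1.466915e-06 * 1.000000 = 1.4669e-06

P(X=10) = 1.4669e-06


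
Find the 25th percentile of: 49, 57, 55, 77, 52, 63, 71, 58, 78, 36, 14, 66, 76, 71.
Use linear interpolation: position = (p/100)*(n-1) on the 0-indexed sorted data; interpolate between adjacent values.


Sorted: 14, 36, 49, 52, 55, 57, 58, 63, 66, 71, 71, 76, 77, 78
n = 14
Index = 25/100 * 13 = 3.2500
Lower = data[3] = 52, Upper = data[4] = 55
P25 = 52 + 0.2500*(3) = 52.7500

P25 = 52.7500


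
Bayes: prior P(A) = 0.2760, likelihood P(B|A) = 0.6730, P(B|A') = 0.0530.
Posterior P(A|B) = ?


P(B) = P(B|A)*P(A) + P(B|A')*P(A')
= 0.6730*0.2760 + 0.0530*0.7240
= 0.185748 + 0.038372 = 0.224120
P(A|B) = 0.185748/0.224120 = 0.8288

P(A|B) = 0.8288


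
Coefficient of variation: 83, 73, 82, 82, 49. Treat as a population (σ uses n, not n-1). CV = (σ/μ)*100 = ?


Mean = 73.8000
SD = 12.9213
CV = (12.9213/73.8000)*100 = 17.5085%

CV = 17.5085%


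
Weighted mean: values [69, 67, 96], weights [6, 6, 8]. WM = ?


Numerator = 69*6 + 67*6 + 96*8 = 1584
Denominator = 6 + 6 + 8 = 20
WM = 1584/20 = 79.2000

WM = 79.2000


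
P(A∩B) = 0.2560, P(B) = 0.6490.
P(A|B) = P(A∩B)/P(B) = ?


P(A|B) = 0.2560/0.6490 = 0.3945

P(A|B) = 0.3945


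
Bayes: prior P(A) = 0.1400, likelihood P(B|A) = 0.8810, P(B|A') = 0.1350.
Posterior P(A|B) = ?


P(B) = P(B|A)*P(A) + P(B|A')*P(A')
= 0.8810*0.1400 + 0.1350*0.8600
= 0.123340 + 0.116100 = 0.239440
P(A|B) = 0.123340/0.239440 = 0.5151

P(A|B) = 0.5151


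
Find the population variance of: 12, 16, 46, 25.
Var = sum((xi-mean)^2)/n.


Mean = 24.7500
Squared deviations: 162.5625, 76.5625, 451.5625, 0.0625
Sum = 690.7500
Variance = 690.7500/4 = 172.6875

Variance = 172.6875


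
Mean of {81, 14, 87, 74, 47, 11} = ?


Sum = 81 + 14 + 87 + 74 + 47 + 11 = 314
n = 6
Mean = 314/6 = 52.3333

Mean = 52.3333


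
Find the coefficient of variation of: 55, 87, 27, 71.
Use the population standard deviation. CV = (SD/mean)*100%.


Mean = 60.0000
SD = 22.1585
CV = (22.1585/60.0000)*100 = 36.9309%

CV = 36.9309%


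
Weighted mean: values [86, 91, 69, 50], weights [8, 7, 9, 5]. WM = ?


Numerator = 86*8 + 91*7 + 69*9 + 50*5 = 2196
Denominator = 8 + 7 + 9 + 5 = 29
WM = 2196/29 = 75.7241

WM = 75.7241


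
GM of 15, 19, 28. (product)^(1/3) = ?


Product = 15 × 19 × 28 = 7980
GM = 7980^(1/3) = 19.9833

GM = 19.9833


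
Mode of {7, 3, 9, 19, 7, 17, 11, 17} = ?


Frequencies: 3:1, 7:2, 9:1, 11:1, 17:2, 19:1
Max frequency = 2
Mode = 7, 17

Mode = 7, 17


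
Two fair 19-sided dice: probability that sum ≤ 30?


Total outcomes = 19×19 = 361
Favorable (sum ≤ 30): 325
P = 325/361 = 0.9003

P = 0.9003


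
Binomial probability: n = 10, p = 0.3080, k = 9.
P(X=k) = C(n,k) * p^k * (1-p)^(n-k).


C(10,9) = 10
p^9 = 2.494345e-05
(1-p)^1 = 0.692000
P = 10 * 2.494345e-05 * 0.692000 = 0.0002

P(X=9) = 0.0002


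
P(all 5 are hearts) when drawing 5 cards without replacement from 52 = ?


P(all hearts) = (13/52) × (12/51) × (11/50) × (10/49) × (9/48)
= 0.0005

P = 0.0005


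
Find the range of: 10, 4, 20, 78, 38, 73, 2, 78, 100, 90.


Max = 100, Min = 2
Range = 100 - 2 = 98

Range = 98


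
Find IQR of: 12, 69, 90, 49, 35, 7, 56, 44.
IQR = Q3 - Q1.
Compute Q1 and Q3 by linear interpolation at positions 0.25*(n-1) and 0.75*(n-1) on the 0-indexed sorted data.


Sorted: 7, 12, 35, 44, 49, 56, 69, 90
Q1 (25th %ile) = 29.2500
Q3 (75th %ile) = 59.2500
IQR = 59.2500 - 29.2500 = 30.0000

IQR = 30.0000


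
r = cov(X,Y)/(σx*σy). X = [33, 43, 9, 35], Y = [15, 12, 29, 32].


Mean X = 30.0000, Mean Y = 22.0000
SD X = 12.688578, SD Y = 8.631338
Cov = -62.000000
r = -62.000000/(12.688578*8.631338) = -0.5661

r = -0.5661


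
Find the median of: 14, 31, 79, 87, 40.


Sorted: 14, 31, 40, 79, 87
n = 5 (odd)
Middle value = 40

Median = 40


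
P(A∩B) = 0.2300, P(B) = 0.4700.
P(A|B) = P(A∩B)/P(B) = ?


P(A|B) = 0.2300/0.4700 = 0.4894

P(A|B) = 0.4894


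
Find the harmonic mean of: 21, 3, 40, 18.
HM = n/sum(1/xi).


Sum of reciprocals = 1/21 + 1/3 + 1/40 + 1/18 = 0.461508
HM = 4/0.461508 = 8.6672

HM = 8.6672


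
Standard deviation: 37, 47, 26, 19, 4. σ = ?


Mean = 26.6000
Variance = 218.6400
SD = sqrt(218.6400) = 14.7865

SD = 14.7865


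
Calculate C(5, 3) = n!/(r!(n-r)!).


C(5,3) = 5!/(3! × 2!)
= 120/(6 × 2)
= 10

C(5,3) = 10


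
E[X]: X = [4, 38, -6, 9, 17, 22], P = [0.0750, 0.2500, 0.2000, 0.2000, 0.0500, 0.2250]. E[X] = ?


E[X] = 4*0.0750 + 38*0.2500 - 6*0.2000 + 9*0.2000 + 17*0.0500 + 22*0.2250
= 0.3000 + 9.5000 - 1.2000 + 1.8000 + 0.8500 + 4.9500
= 16.2000

E[X] = 16.2000


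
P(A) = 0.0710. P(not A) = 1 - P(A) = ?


P(not A) = 1 - 0.0710 = 0.9290

P(not A) = 0.9290


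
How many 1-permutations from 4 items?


P(4,1) = 4!/3!
= 24/6
= 4

P(4,1) = 4


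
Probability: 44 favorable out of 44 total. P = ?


P = 44/44 = 1.0000

P = 1.0000


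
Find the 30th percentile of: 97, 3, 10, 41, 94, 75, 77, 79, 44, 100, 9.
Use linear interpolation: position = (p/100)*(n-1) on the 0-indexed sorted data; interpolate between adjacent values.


Sorted: 3, 9, 10, 41, 44, 75, 77, 79, 94, 97, 100
n = 11
Index = 30/100 * 10 = 3.0000
Lower = data[3] = 41, Upper = data[4] = 44
P30 = 41 + 0*(3) = 41.0000

P30 = 41.0000


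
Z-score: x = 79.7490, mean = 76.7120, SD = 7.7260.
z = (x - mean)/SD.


z = (79.7490 - 76.7120)/7.7260
= 3.0370/7.7260
= 0.3931

z = 0.3931


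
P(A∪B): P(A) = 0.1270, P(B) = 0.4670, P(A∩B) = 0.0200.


P(A∪B) = 0.1270 + 0.4670 - 0.0200
= 0.5940 - 0.0200
= 0.5740

P(A∪B) = 0.5740


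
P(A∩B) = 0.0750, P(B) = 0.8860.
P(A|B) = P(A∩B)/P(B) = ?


P(A|B) = 0.0750/0.8860 = 0.0847

P(A|B) = 0.0847


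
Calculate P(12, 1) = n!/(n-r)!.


P(12,1) = 12!/11!
= 479001600/39916800
= 12

P(12,1) = 12


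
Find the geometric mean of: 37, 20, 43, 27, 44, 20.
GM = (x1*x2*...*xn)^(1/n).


Product = 37 × 20 × 43 × 27 × 44 × 20 = 756043200
GM = 756043200^(1/6) = 30.1827

GM = 30.1827


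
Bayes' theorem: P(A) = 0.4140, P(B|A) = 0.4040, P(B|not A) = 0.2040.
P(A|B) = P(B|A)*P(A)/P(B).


P(B) = P(B|A)*P(A) + P(B|A')*P(A')
= 0.4040*0.4140 + 0.2040*0.5860
= 0.167256 + 0.119544 = 0.286800
P(A|B) = 0.167256/0.286800 = 0.5832

P(A|B) = 0.5832


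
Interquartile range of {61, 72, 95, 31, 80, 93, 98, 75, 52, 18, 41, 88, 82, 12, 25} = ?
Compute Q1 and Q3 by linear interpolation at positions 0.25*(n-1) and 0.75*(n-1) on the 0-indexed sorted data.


Sorted: 12, 18, 25, 31, 41, 52, 61, 72, 75, 80, 82, 88, 93, 95, 98
Q1 (25th %ile) = 36.0000
Q3 (75th %ile) = 85.0000
IQR = 85.0000 - 36.0000 = 49.0000

IQR = 49.0000


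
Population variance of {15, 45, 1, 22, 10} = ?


Mean = 18.6000
Squared deviations: 12.9600, 696.9600, 309.7600, 11.5600, 73.9600
Sum = 1105.2000
Variance = 1105.2000/5 = 221.0400

Variance = 221.0400


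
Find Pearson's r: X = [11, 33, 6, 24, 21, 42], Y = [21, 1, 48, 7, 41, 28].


Mean X = 22.8333, Mean Y = 24.3333
SD X = 12.239508, SD Y = 16.868775
Cov = -96.111111
r = -96.111111/(12.239508*16.868775) = -0.4655

r = -0.4655


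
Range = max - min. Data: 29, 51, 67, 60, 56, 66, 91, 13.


Max = 91, Min = 13
Range = 91 - 13 = 78

Range = 78


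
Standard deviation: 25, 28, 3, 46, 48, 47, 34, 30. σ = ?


Mean = 32.6250
Variance = 198.4844
SD = sqrt(198.4844) = 14.0884

SD = 14.0884


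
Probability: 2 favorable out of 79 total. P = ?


P = 2/79 = 0.0253

P = 0.0253


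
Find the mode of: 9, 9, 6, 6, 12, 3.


Frequencies: 3:1, 6:2, 9:2, 12:1
Max frequency = 2
Mode = 6, 9

Mode = 6, 9


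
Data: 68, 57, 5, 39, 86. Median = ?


Sorted: 5, 39, 57, 68, 86
n = 5 (odd)
Middle value = 57

Median = 57


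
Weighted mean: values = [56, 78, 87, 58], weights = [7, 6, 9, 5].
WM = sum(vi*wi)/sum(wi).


Numerator = 56*7 + 78*6 + 87*9 + 58*5 = 1933
Denominator = 7 + 6 + 9 + 5 = 27
WM = 1933/27 = 71.5926

WM = 71.5926


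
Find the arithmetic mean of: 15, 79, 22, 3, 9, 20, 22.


Sum = 15 + 79 + 22 + 3 + 9 + 20 + 22 = 170
n = 7
Mean = 170/7 = 24.2857

Mean = 24.2857


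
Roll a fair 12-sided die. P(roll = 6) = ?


Favorable outcomes (roll = 6): 1
Total outcomes = 12
P = 1/12 = 0.0833

P = 0.0833


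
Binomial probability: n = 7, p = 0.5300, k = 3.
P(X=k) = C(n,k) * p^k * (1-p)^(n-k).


C(7,3) = 35
p^3 = 0.148877
(1-p)^4 = 0.048797
P = 35 * 0.148877 * 0.048797 = 0.2543

P(X=3) = 0.2543


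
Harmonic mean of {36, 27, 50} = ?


Sum of reciprocals = 1/36 + 1/27 + 1/50 = 0.084815
HM = 3/0.084815 = 35.3712

HM = 35.3712


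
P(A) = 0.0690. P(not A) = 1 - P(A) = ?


P(not A) = 1 - 0.0690 = 0.9310

P(not A) = 0.9310


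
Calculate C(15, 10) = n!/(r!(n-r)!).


C(15,10) = 15!/(10! × 5!)
= 1307674368000/(3628800 × 120)
= 3003

C(15,10) = 3003


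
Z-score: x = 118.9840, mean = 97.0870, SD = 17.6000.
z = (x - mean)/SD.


z = (118.9840 - 97.0870)/17.6000
= 21.8970/17.6000
= 1.2441

z = 1.2441


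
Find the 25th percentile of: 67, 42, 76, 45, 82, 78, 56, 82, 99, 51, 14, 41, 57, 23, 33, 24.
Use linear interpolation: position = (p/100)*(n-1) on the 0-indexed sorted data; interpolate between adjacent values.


Sorted: 14, 23, 24, 33, 41, 42, 45, 51, 56, 57, 67, 76, 78, 82, 82, 99
n = 16
Index = 25/100 * 15 = 3.7500
Lower = data[3] = 33, Upper = data[4] = 41
P25 = 33 + 0.7500*(8) = 39.0000

P25 = 39.0000


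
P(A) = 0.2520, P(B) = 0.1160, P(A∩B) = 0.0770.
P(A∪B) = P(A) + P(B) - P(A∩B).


P(A∪B) = 0.2520 + 0.1160 - 0.0770
= 0.3680 - 0.0770
= 0.2910

P(A∪B) = 0.2910


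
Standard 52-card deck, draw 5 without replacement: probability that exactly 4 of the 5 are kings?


Hypergeometric: P(X=4) = C(4,4)·C(48,1) / C(52,5)
= 1 × 48 / 2598960
= 48/2598960 = 1.8469e-05

P = 1.8469e-05


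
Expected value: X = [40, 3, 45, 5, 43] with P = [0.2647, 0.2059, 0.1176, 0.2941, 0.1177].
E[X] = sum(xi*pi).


E[X] = 40*0.2647 + 3*0.2059 + 45*0.1176 + 5*0.2941 + 43*0.1177
= 10.5880 + 0.6177 + 5.2920 + 1.4705 + 5.0611
= 23.0293

E[X] = 23.0293


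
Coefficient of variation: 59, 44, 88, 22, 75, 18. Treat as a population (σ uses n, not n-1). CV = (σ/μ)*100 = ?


Mean = 51.0000
SD = 25.7811
CV = (25.7811/51.0000)*100 = 50.5512%

CV = 50.5512%


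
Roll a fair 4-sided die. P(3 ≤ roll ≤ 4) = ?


Favorable outcomes (3 ≤ roll ≤ 4): 2
Total outcomes = 4
P = 2/4 = 0.5000

P = 0.5000


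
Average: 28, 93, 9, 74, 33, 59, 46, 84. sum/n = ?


Sum = 28 + 93 + 9 + 74 + 33 + 59 + 46 + 84 = 426
n = 8
Mean = 426/8 = 53.2500

Mean = 53.2500


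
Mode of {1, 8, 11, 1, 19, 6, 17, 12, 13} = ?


Frequencies: 1:2, 6:1, 8:1, 11:1, 12:1, 13:1, 17:1, 19:1
Max frequency = 2
Mode = 1

Mode = 1


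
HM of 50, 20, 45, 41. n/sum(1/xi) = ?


Sum of reciprocals = 1/50 + 1/20 + 1/45 + 1/41 = 0.116612
HM = 4/0.116612 = 34.3017

HM = 34.3017


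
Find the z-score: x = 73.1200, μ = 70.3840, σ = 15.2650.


z = (73.1200 - 70.3840)/15.2650
= 2.7360/15.2650
= 0.1792

z = 0.1792


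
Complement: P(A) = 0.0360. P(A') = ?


P(not A) = 1 - 0.0360 = 0.9640

P(not A) = 0.9640


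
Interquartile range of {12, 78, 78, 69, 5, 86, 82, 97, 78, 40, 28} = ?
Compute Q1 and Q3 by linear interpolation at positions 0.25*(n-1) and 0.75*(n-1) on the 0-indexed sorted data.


Sorted: 5, 12, 28, 40, 69, 78, 78, 78, 82, 86, 97
Q1 (25th %ile) = 34.0000
Q3 (75th %ile) = 80.0000
IQR = 80.0000 - 34.0000 = 46.0000

IQR = 46.0000


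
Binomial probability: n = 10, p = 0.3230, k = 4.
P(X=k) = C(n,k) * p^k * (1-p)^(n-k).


C(10,4) = 210
p^4 = 0.010885
(1-p)^6 = 0.096279
P = 210 * 0.010885 * 0.096279 = 0.2201

P(X=4) = 0.2201


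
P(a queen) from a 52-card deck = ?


4 queens in 52 cards
P = 4/52 = 0.0769

P = 0.0769


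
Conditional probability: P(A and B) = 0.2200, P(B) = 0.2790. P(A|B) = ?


P(A|B) = 0.2200/0.2790 = 0.7885

P(A|B) = 0.7885


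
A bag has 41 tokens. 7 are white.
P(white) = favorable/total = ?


P = 7/41 = 0.1707

P = 0.1707


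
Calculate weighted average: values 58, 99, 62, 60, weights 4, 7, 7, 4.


Numerator = 58*4 + 99*7 + 62*7 + 60*4 = 1599
Denominator = 4 + 7 + 7 + 4 = 22
WM = 1599/22 = 72.6818

WM = 72.6818


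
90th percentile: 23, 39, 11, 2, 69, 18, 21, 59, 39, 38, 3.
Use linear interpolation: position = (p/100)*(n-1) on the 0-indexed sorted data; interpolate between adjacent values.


Sorted: 2, 3, 11, 18, 21, 23, 38, 39, 39, 59, 69
n = 11
Index = 90/100 * 10 = 9.0000
Lower = data[9] = 59, Upper = data[10] = 69
P90 = 59 + 0*(10) = 59.0000

P90 = 59.0000


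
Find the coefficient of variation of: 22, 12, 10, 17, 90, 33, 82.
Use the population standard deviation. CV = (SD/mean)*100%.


Mean = 38.0000
SD = 31.2181
CV = (31.2181/38.0000)*100 = 82.1530%

CV = 82.1530%


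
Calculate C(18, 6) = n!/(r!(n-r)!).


C(18,6) = 18!/(6! × 12!)
= 6402373705728000/(720 × 479001600)
= 18564

C(18,6) = 18564


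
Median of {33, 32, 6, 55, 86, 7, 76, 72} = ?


Sorted: 6, 7, 32, 33, 55, 72, 76, 86
n = 8 (even)
Middle values: 33 and 55
Median = (33+55)/2 = 44.0000

Median = 44.0000


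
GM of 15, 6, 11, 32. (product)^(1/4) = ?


Product = 15 × 6 × 11 × 32 = 31680
GM = 31680^(1/4) = 13.3412

GM = 13.3412


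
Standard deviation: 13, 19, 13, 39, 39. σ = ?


Mean = 24.6000
Variance = 143.0400
SD = sqrt(143.0400) = 11.9599

SD = 11.9599


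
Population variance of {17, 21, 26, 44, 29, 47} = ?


Mean = 30.6667
Squared deviations: 186.7778, 93.4444, 21.7778, 177.7778, 2.7778, 266.7778
Sum = 749.3333
Variance = 749.3333/6 = 124.8889

Variance = 124.8889


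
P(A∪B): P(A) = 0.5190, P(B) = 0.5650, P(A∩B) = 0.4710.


P(A∪B) = 0.5190 + 0.5650 - 0.4710
= 1.0840 - 0.4710
= 0.6130

P(A∪B) = 0.6130


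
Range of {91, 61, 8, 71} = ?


Max = 91, Min = 8
Range = 91 - 8 = 83

Range = 83


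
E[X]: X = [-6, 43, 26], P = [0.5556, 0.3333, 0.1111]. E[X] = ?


E[X] = -6*0.5556 + 43*0.3333 + 26*0.1111
= -3.3336 + 14.3319 + 2.8886
= 13.8869

E[X] = 13.8869


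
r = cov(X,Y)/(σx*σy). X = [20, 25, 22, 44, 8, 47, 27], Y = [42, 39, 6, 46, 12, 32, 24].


Mean X = 27.5714, Mean Y = 28.7143
SD X = 12.681338, SD Y = 14.189677
Cov = 96.734694
r = 96.734694/(12.681338*14.189677) = 0.5376

r = 0.5376


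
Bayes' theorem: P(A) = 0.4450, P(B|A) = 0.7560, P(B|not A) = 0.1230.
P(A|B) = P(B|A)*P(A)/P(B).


P(B) = P(B|A)*P(A) + P(B|A')*P(A')
= 0.7560*0.4450 + 0.1230*0.5550
= 0.336420 + 0.068265 = 0.404685
P(A|B) = 0.336420/0.404685 = 0.8313

P(A|B) = 0.8313


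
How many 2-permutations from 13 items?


P(13,2) = 13!/11!
= 6227020800/39916800
= 156

P(13,2) = 156


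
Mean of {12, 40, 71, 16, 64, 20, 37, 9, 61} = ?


Sum = 12 + 40 + 71 + 16 + 64 + 20 + 37 + 9 + 61 = 330
n = 9
Mean = 330/9 = 36.6667

Mean = 36.6667


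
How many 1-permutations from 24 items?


P(24,1) = 24!/23!
= 620448401733239439360000/25852016738884976640000
= 24

P(24,1) = 24


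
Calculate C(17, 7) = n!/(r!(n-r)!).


C(17,7) = 17!/(7! × 10!)
= 355687428096000/(5040 × 3628800)
= 19448

C(17,7) = 19448


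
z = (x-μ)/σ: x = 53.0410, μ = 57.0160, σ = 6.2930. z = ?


z = (53.0410 - 57.0160)/6.2930
= -3.9750/6.2930
= -0.6317

z = -0.6317


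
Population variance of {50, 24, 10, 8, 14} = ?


Mean = 21.2000
Squared deviations: 829.4400, 7.8400, 125.4400, 174.2400, 51.8400
Sum = 1188.8000
Variance = 1188.8000/5 = 237.7600

Variance = 237.7600


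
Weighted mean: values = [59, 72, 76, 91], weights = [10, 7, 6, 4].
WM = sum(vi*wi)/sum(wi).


Numerator = 59*10 + 72*7 + 76*6 + 91*4 = 1914
Denominator = 10 + 7 + 6 + 4 = 27
WM = 1914/27 = 70.8889

WM = 70.8889


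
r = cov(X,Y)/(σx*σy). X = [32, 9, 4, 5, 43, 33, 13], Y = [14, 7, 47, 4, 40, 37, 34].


Mean X = 19.8571, Mean Y = 26.1429
SD X = 14.603606, SD Y = 16.083963
Cov = 66.877551
r = 66.877551/(14.603606*16.083963) = 0.2847

r = 0.2847


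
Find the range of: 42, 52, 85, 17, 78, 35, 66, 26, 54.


Max = 85, Min = 17
Range = 85 - 17 = 68

Range = 68


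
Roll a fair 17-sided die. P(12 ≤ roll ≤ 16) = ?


Favorable outcomes (12 ≤ roll ≤ 16): 5
Total outcomes = 17
P = 5/17 = 0.2941

P = 0.2941


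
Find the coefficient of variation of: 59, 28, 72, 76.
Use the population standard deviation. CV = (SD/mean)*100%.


Mean = 58.7500
SD = 18.8331
CV = (18.8331/58.7500)*100 = 32.0564%

CV = 32.0564%


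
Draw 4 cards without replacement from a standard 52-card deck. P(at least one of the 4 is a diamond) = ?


P(at least one) = 1 - P(none)
P(none) = (39/52) × (38/51) × (37/50) × (36/49) = 0.303818
P(at least one) = 1 - 0.303818 = 0.6962

P = 0.6962


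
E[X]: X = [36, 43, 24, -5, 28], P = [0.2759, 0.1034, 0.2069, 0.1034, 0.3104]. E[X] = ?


E[X] = 36*0.2759 + 43*0.1034 + 24*0.2069 - 5*0.1034 + 28*0.3104
= 9.9324 + 4.4462 + 4.9656 - 0.5170 + 8.6912
= 27.5184

E[X] = 27.5184


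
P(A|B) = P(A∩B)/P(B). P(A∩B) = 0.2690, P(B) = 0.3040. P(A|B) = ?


P(A|B) = 0.2690/0.3040 = 0.8849

P(A|B) = 0.8849


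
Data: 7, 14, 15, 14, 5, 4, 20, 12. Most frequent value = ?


Frequencies: 4:1, 5:1, 7:1, 12:1, 14:2, 15:1, 20:1
Max frequency = 2
Mode = 14

Mode = 14


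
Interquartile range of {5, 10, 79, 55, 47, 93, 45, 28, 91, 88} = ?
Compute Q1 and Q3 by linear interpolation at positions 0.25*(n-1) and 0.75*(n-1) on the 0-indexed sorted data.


Sorted: 5, 10, 28, 45, 47, 55, 79, 88, 91, 93
Q1 (25th %ile) = 32.2500
Q3 (75th %ile) = 85.7500
IQR = 85.7500 - 32.2500 = 53.5000

IQR = 53.5000


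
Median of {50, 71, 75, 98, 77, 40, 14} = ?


Sorted: 14, 40, 50, 71, 75, 77, 98
n = 7 (odd)
Middle value = 71

Median = 71


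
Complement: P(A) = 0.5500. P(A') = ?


P(not A) = 1 - 0.5500 = 0.4500

P(not A) = 0.4500


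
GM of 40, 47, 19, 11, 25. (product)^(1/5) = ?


Product = 40 × 47 × 19 × 11 × 25 = 9823000
GM = 9823000^(1/5) = 25.0293

GM = 25.0293


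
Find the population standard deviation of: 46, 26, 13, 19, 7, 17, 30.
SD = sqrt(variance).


Mean = 22.5714
Variance = 141.9592
SD = sqrt(141.9592) = 11.9147

SD = 11.9147


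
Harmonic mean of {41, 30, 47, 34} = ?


Sum of reciprocals = 1/41 + 1/30 + 1/47 + 1/34 = 0.108412
HM = 4/0.108412 = 36.8963

HM = 36.8963


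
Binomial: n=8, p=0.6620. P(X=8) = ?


C(8,8) = 1
p^8 = 0.036886
(1-p)^0 = 1.000000
P = 1 * 0.036886 * 1.000000 = 0.0369

P(X=8) = 0.0369


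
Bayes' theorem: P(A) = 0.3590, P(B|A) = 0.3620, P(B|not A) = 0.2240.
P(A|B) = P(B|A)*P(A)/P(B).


P(B) = P(B|A)*P(A) + P(B|A')*P(A')
= 0.3620*0.3590 + 0.2240*0.6410
= 0.129958 + 0.143584 = 0.273542
P(A|B) = 0.129958/0.273542 = 0.4751

P(A|B) = 0.4751


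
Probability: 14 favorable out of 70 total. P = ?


P = 14/70 = 0.2000

P = 0.2000


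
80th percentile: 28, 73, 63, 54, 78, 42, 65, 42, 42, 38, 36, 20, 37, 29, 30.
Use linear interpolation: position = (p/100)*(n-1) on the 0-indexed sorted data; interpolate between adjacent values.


Sorted: 20, 28, 29, 30, 36, 37, 38, 42, 42, 42, 54, 63, 65, 73, 78
n = 15
Index = 80/100 * 14 = 11.2000
Lower = data[11] = 63, Upper = data[12] = 65
P80 = 63 + 0.2000*(2) = 63.4000

P80 = 63.4000


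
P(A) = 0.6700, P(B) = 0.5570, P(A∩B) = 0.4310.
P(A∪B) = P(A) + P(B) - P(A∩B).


P(A∪B) = 0.6700 + 0.5570 - 0.4310
= 1.2270 - 0.4310
= 0.7960

P(A∪B) = 0.7960


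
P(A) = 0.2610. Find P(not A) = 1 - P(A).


P(not A) = 1 - 0.2610 = 0.7390

P(not A) = 0.7390


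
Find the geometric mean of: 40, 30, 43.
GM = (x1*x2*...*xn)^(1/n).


Product = 40 × 30 × 43 = 51600
GM = 51600^(1/3) = 37.2292

GM = 37.2292


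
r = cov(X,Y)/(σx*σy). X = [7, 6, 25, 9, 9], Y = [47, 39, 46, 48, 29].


Mean X = 11.2000, Mean Y = 41.8000
SD X = 6.997142, SD Y = 7.138627
Cov = 13.040000
r = 13.040000/(6.997142*7.138627) = 0.2611

r = 0.2611


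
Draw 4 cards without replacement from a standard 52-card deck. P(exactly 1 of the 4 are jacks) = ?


Hypergeometric: P(X=1) = C(4,1)·C(48,3) / C(52,4)
= 4 × 17296 / 270725
= 69184/270725 = 0.2556

P = 0.2556


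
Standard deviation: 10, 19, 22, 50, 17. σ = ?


Mean = 23.6000
Variance = 189.8400
SD = sqrt(189.8400) = 13.7782

SD = 13.7782


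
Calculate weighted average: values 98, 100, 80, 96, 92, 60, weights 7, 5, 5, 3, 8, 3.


Numerator = 98*7 + 100*5 + 80*5 + 96*3 + 92*8 + 60*3 = 2790
Denominator = 7 + 5 + 5 + 3 + 8 + 3 = 31
WM = 2790/31 = 90.0000

WM = 90.0000


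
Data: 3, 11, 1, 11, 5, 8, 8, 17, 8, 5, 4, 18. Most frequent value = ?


Frequencies: 1:1, 3:1, 4:1, 5:2, 8:3, 11:2, 17:1, 18:1
Max frequency = 3
Mode = 8

Mode = 8


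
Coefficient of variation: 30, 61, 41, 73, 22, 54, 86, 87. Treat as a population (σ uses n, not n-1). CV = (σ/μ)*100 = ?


Mean = 56.7500
SD = 22.9986
CV = (22.9986/56.7500)*100 = 40.5262%

CV = 40.5262%


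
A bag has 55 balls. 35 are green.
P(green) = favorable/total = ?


P = 35/55 = 0.6364

P = 0.6364


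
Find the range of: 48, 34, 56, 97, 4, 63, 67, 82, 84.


Max = 97, Min = 4
Range = 97 - 4 = 93

Range = 93


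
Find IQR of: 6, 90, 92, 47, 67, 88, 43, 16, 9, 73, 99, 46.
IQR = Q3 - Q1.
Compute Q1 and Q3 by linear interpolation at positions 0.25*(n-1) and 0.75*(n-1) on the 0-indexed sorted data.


Sorted: 6, 9, 16, 43, 46, 47, 67, 73, 88, 90, 92, 99
Q1 (25th %ile) = 36.2500
Q3 (75th %ile) = 88.5000
IQR = 88.5000 - 36.2500 = 52.2500

IQR = 52.2500


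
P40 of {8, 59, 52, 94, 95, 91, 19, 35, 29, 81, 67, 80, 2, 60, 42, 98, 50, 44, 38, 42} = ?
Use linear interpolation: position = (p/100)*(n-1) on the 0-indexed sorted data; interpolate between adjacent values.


Sorted: 2, 8, 19, 29, 35, 38, 42, 42, 44, 50, 52, 59, 60, 67, 80, 81, 91, 94, 95, 98
n = 20
Index = 40/100 * 19 = 7.6000
Lower = data[7] = 42, Upper = data[8] = 44
P40 = 42 + 0.6000*(2) = 43.2000

P40 = 43.2000


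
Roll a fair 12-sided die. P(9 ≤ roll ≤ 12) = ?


Favorable outcomes (9 ≤ roll ≤ 12): 4
Total outcomes = 12
P = 4/12 = 0.3333

P = 0.3333


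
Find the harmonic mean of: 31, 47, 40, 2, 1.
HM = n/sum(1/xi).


Sum of reciprocals = 1/31 + 1/47 + 1/40 + 1/2 + 1/1 = 1.578535
HM = 5/1.578535 = 3.1675

HM = 3.1675


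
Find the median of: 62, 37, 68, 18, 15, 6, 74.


Sorted: 6, 15, 18, 37, 62, 68, 74
n = 7 (odd)
Middle value = 37

Median = 37


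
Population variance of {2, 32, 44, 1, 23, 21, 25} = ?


Mean = 21.1429
Squared deviations: 366.4490, 117.8776, 522.4490, 405.7347, 3.4490, 0.0204, 14.8776
Sum = 1430.8571
Variance = 1430.8571/7 = 204.4082

Variance = 204.4082


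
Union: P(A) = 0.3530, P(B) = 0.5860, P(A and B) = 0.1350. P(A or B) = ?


P(A∪B) = 0.3530 + 0.5860 - 0.1350
= 0.9390 - 0.1350
= 0.8040

P(A∪B) = 0.8040


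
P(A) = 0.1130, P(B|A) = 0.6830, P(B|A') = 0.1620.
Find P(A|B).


P(B) = P(B|A)*P(A) + P(B|A')*P(A')
= 0.6830*0.1130 + 0.1620*0.8870
= 0.077179 + 0.143694 = 0.220873
P(A|B) = 0.077179/0.220873 = 0.3494

P(A|B) = 0.3494


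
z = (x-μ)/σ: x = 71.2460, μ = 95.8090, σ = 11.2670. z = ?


z = (71.2460 - 95.8090)/11.2670
= -24.5630/11.2670
= -2.1801

z = -2.1801


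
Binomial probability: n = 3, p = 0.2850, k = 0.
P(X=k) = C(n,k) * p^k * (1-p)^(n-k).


C(3,0) = 1
p^0 = 1.000000
(1-p)^3 = 0.365526
P = 1 * 1.000000 * 0.365526 = 0.3655

P(X=0) = 0.3655


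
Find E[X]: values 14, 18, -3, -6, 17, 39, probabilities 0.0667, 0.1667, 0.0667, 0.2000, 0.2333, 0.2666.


E[X] = 14*0.0667 + 18*0.1667 - 3*0.0667 - 6*0.2000 + 17*0.2333 + 39*0.2666
= 0.9338 + 3.0006 - 0.2001 - 1.2000 + 3.9661 + 10.3974
= 16.8978

E[X] = 16.8978


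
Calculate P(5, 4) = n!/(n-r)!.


P(5,4) = 5!/1!
= 120/1
= 120

P(5,4) = 120


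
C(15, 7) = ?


C(15,7) = 15!/(7! × 8!)
= 1307674368000/(5040 × 40320)
= 6435

C(15,7) = 6435


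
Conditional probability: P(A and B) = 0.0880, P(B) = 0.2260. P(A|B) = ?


P(A|B) = 0.0880/0.2260 = 0.3894

P(A|B) = 0.3894


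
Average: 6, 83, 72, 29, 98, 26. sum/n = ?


Sum = 6 + 83 + 72 + 29 + 98 + 26 = 314
n = 6
Mean = 314/6 = 52.3333

Mean = 52.3333


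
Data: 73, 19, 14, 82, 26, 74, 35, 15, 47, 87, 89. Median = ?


Sorted: 14, 15, 19, 26, 35, 47, 73, 74, 82, 87, 89
n = 11 (odd)
Middle value = 47

Median = 47


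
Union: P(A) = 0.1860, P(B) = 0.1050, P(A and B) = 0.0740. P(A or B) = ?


P(A∪B) = 0.1860 + 0.1050 - 0.0740
= 0.2910 - 0.0740
= 0.2170

P(A∪B) = 0.2170


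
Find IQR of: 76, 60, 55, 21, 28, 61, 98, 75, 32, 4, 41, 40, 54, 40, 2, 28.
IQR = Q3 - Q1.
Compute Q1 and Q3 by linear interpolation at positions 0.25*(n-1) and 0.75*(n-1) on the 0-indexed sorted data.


Sorted: 2, 4, 21, 28, 28, 32, 40, 40, 41, 54, 55, 60, 61, 75, 76, 98
Q1 (25th %ile) = 28.0000
Q3 (75th %ile) = 60.2500
IQR = 60.2500 - 28.0000 = 32.2500

IQR = 32.2500


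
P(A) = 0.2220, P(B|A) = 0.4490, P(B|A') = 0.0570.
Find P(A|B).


P(B) = P(B|A)*P(A) + P(B|A')*P(A')
= 0.4490*0.2220 + 0.0570*0.7780
= 0.099678 + 0.044346 = 0.144024
P(A|B) = 0.099678/0.144024 = 0.6921

P(A|B) = 0.6921


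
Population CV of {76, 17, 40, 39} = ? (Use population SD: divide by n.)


Mean = 43.0000
SD = 21.1542
CV = (21.1542/43.0000)*100 = 49.1958%

CV = 49.1958%


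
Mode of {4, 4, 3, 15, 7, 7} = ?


Frequencies: 3:1, 4:2, 7:2, 15:1
Max frequency = 2
Mode = 4, 7

Mode = 4, 7


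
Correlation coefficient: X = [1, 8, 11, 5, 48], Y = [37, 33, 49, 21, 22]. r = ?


Mean X = 14.6000, Mean Y = 32.4000
SD X = 17.024688, SD Y = 10.346014
Cov = -72.840000
r = -72.840000/(17.024688*10.346014) = -0.4135

r = -0.4135


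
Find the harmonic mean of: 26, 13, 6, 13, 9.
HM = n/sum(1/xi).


Sum of reciprocals = 1/26 + 1/13 + 1/6 + 1/13 + 1/9 = 0.470085
HM = 5/0.470085 = 10.6364

HM = 10.6364


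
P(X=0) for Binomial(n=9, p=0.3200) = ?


C(9,0) = 1
p^0 = 1.000000
(1-p)^9 = 0.031087
P = 1 * 1.000000 * 0.031087 = 0.0311

P(X=0) = 0.0311


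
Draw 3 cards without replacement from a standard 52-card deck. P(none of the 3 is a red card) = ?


P(no red cards) = (26/52) × (25/51) × (24/50)
= 0.1176

P = 0.1176


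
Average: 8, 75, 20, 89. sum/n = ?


Sum = 8 + 75 + 20 + 89 = 192
n = 4
Mean = 192/4 = 48.0000

Mean = 48.0000


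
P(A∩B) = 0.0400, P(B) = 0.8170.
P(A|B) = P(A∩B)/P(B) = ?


P(A|B) = 0.0400/0.8170 = 0.0490

P(A|B) = 0.0490


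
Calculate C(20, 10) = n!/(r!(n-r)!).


C(20,10) = 20!/(10! × 10!)
= 2432902008176640000/(3628800 × 3628800)
= 184756

C(20,10) = 184756


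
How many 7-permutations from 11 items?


P(11,7) = 11!/4!
= 39916800/24
= 1663200

P(11,7) = 1663200


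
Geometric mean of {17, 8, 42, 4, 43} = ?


Product = 17 × 8 × 42 × 4 × 43 = 982464
GM = 982464^(1/5) = 15.7930

GM = 15.7930


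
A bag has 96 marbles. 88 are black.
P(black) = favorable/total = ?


P = 88/96 = 0.9167

P = 0.9167


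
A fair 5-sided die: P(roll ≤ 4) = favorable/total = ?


Favorable outcomes (roll ≤ 4): 4
Total outcomes = 5
P = 4/5 = 0.8000

P = 0.8000


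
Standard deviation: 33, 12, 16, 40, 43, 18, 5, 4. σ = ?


Mean = 21.3750
Variance = 205.9844
SD = sqrt(205.9844) = 14.3522

SD = 14.3522


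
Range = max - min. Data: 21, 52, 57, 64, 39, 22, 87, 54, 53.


Max = 87, Min = 21
Range = 87 - 21 = 66

Range = 66


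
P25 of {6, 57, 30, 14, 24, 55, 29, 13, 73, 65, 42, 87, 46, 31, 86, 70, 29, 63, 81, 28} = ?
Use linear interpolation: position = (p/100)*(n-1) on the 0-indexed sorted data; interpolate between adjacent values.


Sorted: 6, 13, 14, 24, 28, 29, 29, 30, 31, 42, 46, 55, 57, 63, 65, 70, 73, 81, 86, 87
n = 20
Index = 25/100 * 19 = 4.7500
Lower = data[4] = 28, Upper = data[5] = 29
P25 = 28 + 0.7500*(1) = 28.7500

P25 = 28.7500


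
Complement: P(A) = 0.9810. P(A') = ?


P(not A) = 1 - 0.9810 = 0.0190

P(not A) = 0.0190


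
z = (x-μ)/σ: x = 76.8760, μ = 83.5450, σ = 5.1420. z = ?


z = (76.8760 - 83.5450)/5.1420
= -6.6690/5.1420
= -1.2970

z = -1.2970


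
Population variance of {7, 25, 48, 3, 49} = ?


Mean = 26.4000
Squared deviations: 376.3600, 1.9600, 466.5600, 547.5600, 510.7600
Sum = 1903.2000
Variance = 1903.2000/5 = 380.6400

Variance = 380.6400


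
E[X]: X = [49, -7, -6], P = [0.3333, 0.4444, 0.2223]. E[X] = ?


E[X] = 49*0.3333 - 7*0.4444 - 6*0.2223
= 16.3317 - 3.1108 - 1.3338
= 11.8871

E[X] = 11.8871
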